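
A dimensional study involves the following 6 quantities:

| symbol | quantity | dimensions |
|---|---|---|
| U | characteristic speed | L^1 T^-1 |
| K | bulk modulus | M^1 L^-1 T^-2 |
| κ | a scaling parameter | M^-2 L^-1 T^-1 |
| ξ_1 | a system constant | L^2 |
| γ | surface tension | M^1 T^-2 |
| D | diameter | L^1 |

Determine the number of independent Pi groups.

3

There are 6 variables and 3 base dimensions (M, L, T).
The dimension matrix has rank 3.
Independent dimensionless groups: 6 − 3 = 3.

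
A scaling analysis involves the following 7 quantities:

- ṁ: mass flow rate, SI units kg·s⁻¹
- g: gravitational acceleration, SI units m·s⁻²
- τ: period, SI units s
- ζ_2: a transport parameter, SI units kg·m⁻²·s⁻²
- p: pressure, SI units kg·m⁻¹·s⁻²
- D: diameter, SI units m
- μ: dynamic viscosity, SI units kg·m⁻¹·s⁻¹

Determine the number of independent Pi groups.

4

There are 7 variables and 3 base dimensions (M, L, T).
The dimension matrix has rank 3.
Independent dimensionless groups: 7 − 3 = 4.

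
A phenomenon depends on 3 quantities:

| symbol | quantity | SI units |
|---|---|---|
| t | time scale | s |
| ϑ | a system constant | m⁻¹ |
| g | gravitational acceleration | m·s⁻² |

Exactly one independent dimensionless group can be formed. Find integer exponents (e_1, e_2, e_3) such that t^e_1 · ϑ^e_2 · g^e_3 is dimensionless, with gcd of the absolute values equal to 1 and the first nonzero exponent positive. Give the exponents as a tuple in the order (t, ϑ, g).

(2, 1, 1)

L: e_1·(0) + e_2·(-1) + e_3·(1) = 0
T: e_1·(1) + e_2·(0) + e_3·(-2) = 0
Solving this homogeneous linear system for the smallest-integer solution (first nonzero entry positive) gives (2, 1, 1).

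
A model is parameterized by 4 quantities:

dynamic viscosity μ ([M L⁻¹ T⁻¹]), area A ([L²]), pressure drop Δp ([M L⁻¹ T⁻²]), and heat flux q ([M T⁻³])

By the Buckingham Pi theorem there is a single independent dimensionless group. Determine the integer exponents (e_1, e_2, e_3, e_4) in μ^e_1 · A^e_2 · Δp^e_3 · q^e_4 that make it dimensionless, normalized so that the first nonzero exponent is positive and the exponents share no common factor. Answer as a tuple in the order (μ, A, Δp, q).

M: e_1·(1) + e_2·(0) + e_3·(1) + e_4·(1) = 0
L: e_1·(-1) + e_2·(2) + e_3·(-1) + e_4·(0) = 0
T: e_1·(-1) + e_2·(0) + e_3·(-2) + e_4·(-3) = 0
Solving this homogeneous linear system for the smallest-integer solution (first nonzero entry positive) gives (2, -1, -4, 2).

(2, -1, -4, 2)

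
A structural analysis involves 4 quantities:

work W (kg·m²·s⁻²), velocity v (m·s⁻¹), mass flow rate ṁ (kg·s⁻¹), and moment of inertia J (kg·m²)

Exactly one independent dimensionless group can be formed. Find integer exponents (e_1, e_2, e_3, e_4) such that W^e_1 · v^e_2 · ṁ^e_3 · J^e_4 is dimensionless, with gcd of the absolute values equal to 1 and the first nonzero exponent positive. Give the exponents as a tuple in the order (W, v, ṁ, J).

M: e_1·(1) + e_2·(0) + e_3·(1) + e_4·(1) = 0
L: e_1·(2) + e_2·(1) + e_3·(0) + e_4·(2) = 0
T: e_1·(-2) + e_2·(-1) + e_3·(-1) + e_4·(0) = 0
Solving this homogeneous linear system for the smallest-integer solution (first nonzero entry positive) gives (3, -4, -2, -1).

(3, -4, -2, -1)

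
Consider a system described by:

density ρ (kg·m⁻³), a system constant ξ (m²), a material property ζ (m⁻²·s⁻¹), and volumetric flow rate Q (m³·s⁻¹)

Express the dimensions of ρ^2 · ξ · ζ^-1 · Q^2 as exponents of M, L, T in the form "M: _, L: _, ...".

M: 2, L: 4, T: -1

Collect each base-dimension exponent across the product:
  M: 2·(1) + (0) − (0) + 2·(0) = 2
  L: 2·(-3) + (2) − (-2) + 2·(3) = 4
  T: 2·(0) + (0) − (-1) + 2·(-1) = -1
So the dimensions are [M² L⁴ T⁻¹].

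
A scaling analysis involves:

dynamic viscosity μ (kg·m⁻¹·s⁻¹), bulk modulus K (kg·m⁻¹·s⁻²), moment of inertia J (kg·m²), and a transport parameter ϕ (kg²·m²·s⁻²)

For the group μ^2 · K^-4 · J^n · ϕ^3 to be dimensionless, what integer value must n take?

Balance the M exponent: (1)·n from J, plus 2·(1) − 4·(1) + 3·(2) = 4 from the rest, must sum to zero.
n + 4 = 0, so n = -4.

-4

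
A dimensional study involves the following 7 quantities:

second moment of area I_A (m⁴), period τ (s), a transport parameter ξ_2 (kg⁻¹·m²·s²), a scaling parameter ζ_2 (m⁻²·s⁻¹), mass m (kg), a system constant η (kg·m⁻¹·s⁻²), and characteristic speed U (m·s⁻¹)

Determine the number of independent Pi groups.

4

There are 7 variables and 3 base dimensions (M, L, T).
The dimension matrix has rank 3.
Independent dimensionless groups: 7 − 3 = 4.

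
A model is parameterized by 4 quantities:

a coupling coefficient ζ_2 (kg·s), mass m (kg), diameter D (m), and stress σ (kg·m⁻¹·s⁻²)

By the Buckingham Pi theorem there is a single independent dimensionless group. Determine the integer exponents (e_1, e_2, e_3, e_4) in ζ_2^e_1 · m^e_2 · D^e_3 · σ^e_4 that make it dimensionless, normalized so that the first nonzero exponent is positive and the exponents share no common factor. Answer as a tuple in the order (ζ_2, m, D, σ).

M: e_1·(1) + e_2·(1) + e_3·(0) + e_4·(1) = 0
L: e_1·(0) + e_2·(0) + e_3·(1) + e_4·(-1) = 0
T: e_1·(1) + e_2·(0) + e_3·(0) + e_4·(-2) = 0
Solving this homogeneous linear system for the smallest-integer solution (first nonzero entry positive) gives (2, -3, 1, 1).

(2, -3, 1, 1)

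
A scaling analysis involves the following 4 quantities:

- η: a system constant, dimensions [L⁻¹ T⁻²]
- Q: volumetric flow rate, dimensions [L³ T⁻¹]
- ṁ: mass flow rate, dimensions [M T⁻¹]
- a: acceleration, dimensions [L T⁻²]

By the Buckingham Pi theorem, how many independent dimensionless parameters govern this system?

There are 4 variables and 3 base dimensions (M, L, T).
The dimension matrix has rank 3.
Independent dimensionless groups: 4 − 3 = 1.

1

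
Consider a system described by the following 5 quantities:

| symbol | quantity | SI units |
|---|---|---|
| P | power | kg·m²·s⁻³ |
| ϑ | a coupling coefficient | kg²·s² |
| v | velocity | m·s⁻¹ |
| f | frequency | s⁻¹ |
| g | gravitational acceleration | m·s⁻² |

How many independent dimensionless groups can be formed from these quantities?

2

There are 5 variables and 3 base dimensions (M, L, T).
The dimension matrix has rank 3.
Independent dimensionless groups: 5 − 3 = 2.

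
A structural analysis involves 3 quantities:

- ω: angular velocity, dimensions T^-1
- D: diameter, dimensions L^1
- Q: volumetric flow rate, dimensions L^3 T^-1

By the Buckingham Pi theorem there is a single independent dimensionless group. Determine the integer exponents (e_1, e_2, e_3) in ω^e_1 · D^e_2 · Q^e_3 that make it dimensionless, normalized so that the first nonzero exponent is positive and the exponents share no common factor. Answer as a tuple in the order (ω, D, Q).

L: e_1·(0) + e_2·(1) + e_3·(3) = 0
T: e_1·(-1) + e_2·(0) + e_3·(-1) = 0
Solving this homogeneous linear system for the smallest-integer solution (first nonzero entry positive) gives (1, 3, -1).

(1, 3, -1)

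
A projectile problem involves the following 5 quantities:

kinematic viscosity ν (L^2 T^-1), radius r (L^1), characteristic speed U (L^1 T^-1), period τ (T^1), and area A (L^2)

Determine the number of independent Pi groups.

3

There are 5 variables and 2 base dimensions (L, T).
The dimension matrix has rank 2.
Independent dimensionless groups: 5 − 2 = 3.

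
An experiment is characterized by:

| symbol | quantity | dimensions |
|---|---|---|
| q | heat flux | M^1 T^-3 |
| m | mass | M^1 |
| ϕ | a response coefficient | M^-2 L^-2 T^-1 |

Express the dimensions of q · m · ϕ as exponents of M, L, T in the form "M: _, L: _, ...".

M: 0, L: -2, T: -4

Collect each base-dimension exponent across the product:
  M: (1) + (1) + (-2) = 0
  L: (0) + (0) + (-2) = -2
  T: (-3) + (0) + (-1) = -4
So the dimensions are [L⁻² T⁻⁴].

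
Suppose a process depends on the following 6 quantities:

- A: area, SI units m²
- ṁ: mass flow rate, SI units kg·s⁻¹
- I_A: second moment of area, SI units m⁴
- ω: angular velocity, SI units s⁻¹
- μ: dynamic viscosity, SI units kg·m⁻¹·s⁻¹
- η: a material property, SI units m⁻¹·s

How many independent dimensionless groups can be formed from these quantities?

3

There are 6 variables and 3 base dimensions (M, L, T).
The dimension matrix has rank 3.
Independent dimensionless groups: 6 − 3 = 3.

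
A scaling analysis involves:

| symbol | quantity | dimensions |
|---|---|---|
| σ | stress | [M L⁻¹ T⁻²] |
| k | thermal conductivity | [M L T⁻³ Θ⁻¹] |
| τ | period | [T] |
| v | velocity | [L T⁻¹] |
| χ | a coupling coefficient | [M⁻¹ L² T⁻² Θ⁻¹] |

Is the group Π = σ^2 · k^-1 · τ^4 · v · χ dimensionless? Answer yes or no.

yes

Sum the exponent of each base dimension across the product:
  M: 2·[σ]_M − [k]_M + 4·[τ]_M + [v]_M + [χ]_M = 2·(1) − (1) + 4·(0) + (0) + (-1) = 0
  L: 2·[σ]_L − [k]_L + 4·[τ]_L + [v]_L + [χ]_L = 2·(-1) − (1) + 4·(0) + (1) + (2) = 0
  T: 2·[σ]_T − [k]_T + 4·[τ]_T + [v]_T + [χ]_T = 2·(-2) − (-3) + 4·(1) + (-1) + (-2) = 0
  Θ: 2·[σ]_Θ − [k]_Θ + 4·[τ]_Θ + [v]_Θ + [χ]_Θ = 2·(0) − (-1) + 4·(0) + (0) + (-1) = 0
All base exponents vanish — dimensionless.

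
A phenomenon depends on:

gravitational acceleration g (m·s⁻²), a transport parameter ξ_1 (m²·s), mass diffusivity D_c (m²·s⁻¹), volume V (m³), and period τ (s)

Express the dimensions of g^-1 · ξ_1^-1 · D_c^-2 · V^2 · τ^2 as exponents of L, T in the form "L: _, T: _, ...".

L: -1, T: 5

Collect each base-dimension exponent across the product:
  L: −(1) − (2) − 2·(2) + 2·(3) + 2·(0) = -1
  T: −(-2) − (1) − 2·(-1) + 2·(0) + 2·(1) = 5
So the dimensions are [L⁻¹ T⁵].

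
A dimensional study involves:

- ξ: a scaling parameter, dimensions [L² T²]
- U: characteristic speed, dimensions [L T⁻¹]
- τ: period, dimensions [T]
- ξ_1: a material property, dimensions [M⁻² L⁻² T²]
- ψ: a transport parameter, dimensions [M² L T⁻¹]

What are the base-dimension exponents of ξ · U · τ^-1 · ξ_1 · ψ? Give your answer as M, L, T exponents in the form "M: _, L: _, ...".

Collect each base-dimension exponent across the product:
  M: (0) + (0) − (0) + (-2) + (2) = 0
  L: (2) + (1) − (0) + (-2) + (1) = 2
  T: (2) + (-1) − (1) + (2) + (-1) = 1
So the dimensions are [L² T].

M: 0, L: 2, T: 1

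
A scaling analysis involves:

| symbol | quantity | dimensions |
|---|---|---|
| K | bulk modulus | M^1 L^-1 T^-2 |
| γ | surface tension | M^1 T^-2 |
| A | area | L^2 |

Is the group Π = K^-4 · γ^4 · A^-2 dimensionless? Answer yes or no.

Sum the exponent of each base dimension across the product:
  M: −4·[K]_M + 4·[γ]_M − 2·[A]_M = −4·(1) + 4·(1) − 2·(0) = 0
  L: −4·[K]_L + 4·[γ]_L − 2·[A]_L = −4·(-1) + 4·(0) − 2·(2) = 0
  T: −4·[K]_T + 4·[γ]_T − 2·[A]_T = −4·(-2) + 4·(-2) − 2·(0) = 0
  Θ: −4·[K]_Θ + 4·[γ]_Θ − 2·[A]_Θ = −4·(0) + 4·(0) − 2·(0) = 0
All base exponents vanish — dimensionless.

yes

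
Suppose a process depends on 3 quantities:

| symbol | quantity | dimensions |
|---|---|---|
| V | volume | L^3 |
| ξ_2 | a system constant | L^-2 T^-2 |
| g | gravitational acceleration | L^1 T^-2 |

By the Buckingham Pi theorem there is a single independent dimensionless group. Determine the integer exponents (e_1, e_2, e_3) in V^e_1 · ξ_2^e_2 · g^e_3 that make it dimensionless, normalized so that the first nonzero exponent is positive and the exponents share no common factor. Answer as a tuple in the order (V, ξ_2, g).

(1, 1, -1)

L: e_1·(3) + e_2·(-2) + e_3·(1) = 0
T: e_1·(0) + e_2·(-2) + e_3·(-2) = 0
Solving this homogeneous linear system for the smallest-integer solution (first nonzero entry positive) gives (1, 1, -1).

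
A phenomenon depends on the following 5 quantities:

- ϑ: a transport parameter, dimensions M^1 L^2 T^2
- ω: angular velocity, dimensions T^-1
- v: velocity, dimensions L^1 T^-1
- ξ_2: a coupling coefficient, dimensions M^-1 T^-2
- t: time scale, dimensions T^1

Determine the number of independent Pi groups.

There are 5 variables and 3 base dimensions (M, L, T).
The dimension matrix has rank 3.
Independent dimensionless groups: 5 − 3 = 2.

2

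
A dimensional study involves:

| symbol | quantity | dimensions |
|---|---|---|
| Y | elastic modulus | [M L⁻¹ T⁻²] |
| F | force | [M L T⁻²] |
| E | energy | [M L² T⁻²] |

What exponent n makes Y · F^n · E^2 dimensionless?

-3

Balance the M exponent: (1)·n from F, plus (1) + 2·(1) = 3 from the rest, must sum to zero.
n + 3 = 0, so n = -3.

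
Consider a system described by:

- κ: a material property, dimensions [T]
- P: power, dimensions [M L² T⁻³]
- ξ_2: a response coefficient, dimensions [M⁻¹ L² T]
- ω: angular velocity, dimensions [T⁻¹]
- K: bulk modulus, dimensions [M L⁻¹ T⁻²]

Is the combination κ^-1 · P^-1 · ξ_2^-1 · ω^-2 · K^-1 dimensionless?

Sum the exponent of each base dimension across the product:
  M: −[κ]_M − [P]_M − [ξ_2]_M − 2·[ω]_M − [K]_M = −(0) − (1) − (-1) − 2·(0) − (1) = -1
  L: −[κ]_L − [P]_L − [ξ_2]_L − 2·[ω]_L − [K]_L = −(0) − (2) − (2) − 2·(0) − (-1) = -3
  T: −[κ]_T − [P]_T − [ξ_2]_T − 2·[ω]_T − [K]_T = −(1) − (-3) − (1) − 2·(-1) − (-2) = 5
Net dimensions [M⁻¹ L⁻³ T⁵] ≠ [1] — not dimensionless.

no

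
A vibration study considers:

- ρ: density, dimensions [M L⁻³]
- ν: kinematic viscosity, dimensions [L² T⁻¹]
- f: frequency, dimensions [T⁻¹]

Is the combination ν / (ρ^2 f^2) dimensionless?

no

Sum the exponent of each base dimension across the product:
  M: −2·[ρ]_M + [ν]_M − 2·[f]_M = −2·(1) + (0) − 2·(0) = -2
  L: −2·[ρ]_L + [ν]_L − 2·[f]_L = −2·(-3) + (2) − 2·(0) = 8
  T: −2·[ρ]_T + [ν]_T − 2·[f]_T = −2·(0) + (-1) − 2·(-1) = 1
Net dimensions [M⁻² L⁸ T] ≠ [1] — not dimensionless.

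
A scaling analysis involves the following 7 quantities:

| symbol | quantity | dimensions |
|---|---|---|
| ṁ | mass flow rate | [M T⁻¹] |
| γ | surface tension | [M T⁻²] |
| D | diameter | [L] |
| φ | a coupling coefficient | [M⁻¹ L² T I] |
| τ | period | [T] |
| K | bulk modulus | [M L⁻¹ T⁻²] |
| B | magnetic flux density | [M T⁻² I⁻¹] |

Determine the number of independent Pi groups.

There are 7 variables and 4 base dimensions (M, L, T, I).
The dimension matrix has rank 4.
Independent dimensionless groups: 7 − 4 = 3.

3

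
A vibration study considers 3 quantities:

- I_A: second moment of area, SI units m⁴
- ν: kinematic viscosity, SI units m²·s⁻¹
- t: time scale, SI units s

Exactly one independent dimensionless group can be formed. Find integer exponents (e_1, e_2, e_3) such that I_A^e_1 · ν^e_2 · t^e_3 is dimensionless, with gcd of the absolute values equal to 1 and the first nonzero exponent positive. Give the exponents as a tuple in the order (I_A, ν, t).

(1, -2, -2)

L: e_1·(4) + e_2·(2) + e_3·(0) = 0
T: e_1·(0) + e_2·(-1) + e_3·(1) = 0
Solving this homogeneous linear system for the smallest-integer solution (first nonzero entry positive) gives (1, -2, -2).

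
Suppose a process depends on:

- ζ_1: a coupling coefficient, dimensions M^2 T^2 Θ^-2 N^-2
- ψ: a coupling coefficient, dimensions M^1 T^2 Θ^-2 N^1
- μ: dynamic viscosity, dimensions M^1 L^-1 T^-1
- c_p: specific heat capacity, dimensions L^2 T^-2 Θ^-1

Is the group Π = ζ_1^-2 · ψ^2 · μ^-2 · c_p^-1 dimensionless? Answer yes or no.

no

Sum the exponent of each base dimension across the product:
  M: −2·[ζ_1]_M + 2·[ψ]_M − 2·[μ]_M − [c_p]_M = −2·(2) + 2·(1) − 2·(1) − (0) = -4
  L: −2·[ζ_1]_L + 2·[ψ]_L − 2·[μ]_L − [c_p]_L = −2·(0) + 2·(0) − 2·(-1) − (2) = 0
  T: −2·[ζ_1]_T + 2·[ψ]_T − 2·[μ]_T − [c_p]_T = −2·(2) + 2·(2) − 2·(-1) − (-2) = 4
  Θ: −2·[ζ_1]_Θ + 2·[ψ]_Θ − 2·[μ]_Θ − [c_p]_Θ = −2·(-2) + 2·(-2) − 2·(0) − (-1) = 1
  N: −2·[ζ_1]_N + 2·[ψ]_N − 2·[μ]_N − [c_p]_N = −2·(-2) + 2·(1) − 2·(0) − (0) = 6
Net dimensions [M⁻⁴ T⁴ Θ N⁶] ≠ [1] — not dimensionless.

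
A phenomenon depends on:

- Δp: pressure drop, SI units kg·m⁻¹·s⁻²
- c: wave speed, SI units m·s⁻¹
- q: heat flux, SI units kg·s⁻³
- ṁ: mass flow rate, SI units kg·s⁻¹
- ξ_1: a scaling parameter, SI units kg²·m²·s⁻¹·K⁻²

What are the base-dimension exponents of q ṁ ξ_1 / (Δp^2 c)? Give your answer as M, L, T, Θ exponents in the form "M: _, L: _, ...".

Collect each base-dimension exponent across the product:
  M: −2·(1) − (0) + (1) + (1) + (2) = 2
  L: −2·(-1) − (1) + (0) + (0) + (2) = 3
  T: −2·(-2) − (-1) + (-3) + (-1) + (-1) = 0
  Θ: −2·(0) − (0) + (0) + (0) + (-2) = -2
So the dimensions are [M² L³ Θ⁻²].

M: 2, L: 3, T: 0, Θ: -2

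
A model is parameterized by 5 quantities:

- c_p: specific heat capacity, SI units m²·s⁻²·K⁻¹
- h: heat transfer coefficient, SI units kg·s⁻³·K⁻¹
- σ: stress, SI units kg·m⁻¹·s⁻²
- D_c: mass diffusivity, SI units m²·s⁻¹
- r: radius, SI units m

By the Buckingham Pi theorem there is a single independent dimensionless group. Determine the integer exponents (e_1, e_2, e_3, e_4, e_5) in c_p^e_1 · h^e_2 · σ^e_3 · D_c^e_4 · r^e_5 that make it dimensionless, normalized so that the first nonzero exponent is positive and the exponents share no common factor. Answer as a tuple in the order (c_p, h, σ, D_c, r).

(1, -1, 1, -1, 1)

M: e_1·(0) + e_2·(1) + e_3·(1) + e_4·(0) + e_5·(0) = 0
L: e_1·(2) + e_2·(0) + e_3·(-1) + e_4·(2) + e_5·(1) = 0
T: e_1·(-2) + e_2·(-3) + e_3·(-2) + e_4·(-1) + e_5·(0) = 0
Θ: e_1·(-1) + e_2·(-1) + e_3·(0) + e_4·(0) + e_5·(0) = 0
Solving this homogeneous linear system for the smallest-integer solution (first nonzero entry positive) gives (1, -1, 1, -1, 1).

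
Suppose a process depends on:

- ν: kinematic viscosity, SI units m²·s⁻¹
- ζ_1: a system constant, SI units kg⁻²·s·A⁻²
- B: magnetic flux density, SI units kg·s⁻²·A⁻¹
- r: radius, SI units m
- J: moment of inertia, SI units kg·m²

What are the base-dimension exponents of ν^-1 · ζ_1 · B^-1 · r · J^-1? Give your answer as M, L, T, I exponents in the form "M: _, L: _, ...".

M: -4, L: -3, T: 4, I: -1

Collect each base-dimension exponent across the product:
  M: −(0) + (-2) − (1) + (0) − (1) = -4
  L: −(2) + (0) − (0) + (1) − (2) = -3
  T: −(-1) + (1) − (-2) + (0) − (0) = 4
  I: −(0) + (-2) − (-1) + (0) − (0) = -1
So the dimensions are [M⁻⁴ L⁻³ T⁴ I⁻¹].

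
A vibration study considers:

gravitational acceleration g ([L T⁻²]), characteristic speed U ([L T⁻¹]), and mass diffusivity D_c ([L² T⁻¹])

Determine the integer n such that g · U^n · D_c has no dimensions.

Balance the L exponent: (1)·n from U, plus (1) + (2) = 3 from the rest, must sum to zero.
n + 3 = 0, so n = -3.

-3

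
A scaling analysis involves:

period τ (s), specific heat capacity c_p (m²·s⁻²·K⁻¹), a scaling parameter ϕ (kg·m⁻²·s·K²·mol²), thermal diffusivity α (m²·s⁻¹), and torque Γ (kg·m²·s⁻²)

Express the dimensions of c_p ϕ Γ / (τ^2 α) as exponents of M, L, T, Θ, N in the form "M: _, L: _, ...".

Collect each base-dimension exponent across the product:
  M: −2·(0) + (0) + (1) − (0) + (1) = 2
  L: −2·(0) + (2) + (-2) − (2) + (2) = 0
  T: −2·(1) + (-2) + (1) − (-1) + (-2) = -4
  Θ: −2·(0) + (-1) + (2) − (0) + (0) = 1
  N: −2·(0) + (0) + (2) − (0) + (0) = 2
So the dimensions are [M² T⁻⁴ Θ N²].

M: 2, L: 0, T: -4, Θ: 1, N: 2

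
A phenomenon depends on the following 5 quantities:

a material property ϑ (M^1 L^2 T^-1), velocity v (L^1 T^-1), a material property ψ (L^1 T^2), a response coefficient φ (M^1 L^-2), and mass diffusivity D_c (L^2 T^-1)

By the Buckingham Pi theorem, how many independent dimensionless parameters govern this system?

2

There are 5 variables and 3 base dimensions (M, L, T).
The dimension matrix has rank 3.
Independent dimensionless groups: 5 − 3 = 2.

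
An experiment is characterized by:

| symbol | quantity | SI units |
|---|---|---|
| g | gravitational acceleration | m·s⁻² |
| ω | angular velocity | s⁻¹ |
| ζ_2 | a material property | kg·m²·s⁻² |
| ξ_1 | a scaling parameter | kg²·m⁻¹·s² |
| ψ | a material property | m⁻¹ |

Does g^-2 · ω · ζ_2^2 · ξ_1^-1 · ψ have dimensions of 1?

Sum the exponent of each base dimension across the product:
  M: −2·[g]_M + [ω]_M + 2·[ζ_2]_M − [ξ_1]_M + [ψ]_M = −2·(0) + (0) + 2·(1) − (2) + (0) = 0
  L: −2·[g]_L + [ω]_L + 2·[ζ_2]_L − [ξ_1]_L + [ψ]_L = −2·(1) + (0) + 2·(2) − (-1) + (-1) = 2
  T: −2·[g]_T + [ω]_T + 2·[ζ_2]_T − [ξ_1]_T + [ψ]_T = −2·(-2) + (-1) + 2·(-2) − (2) + (0) = -3
Net dimensions [L² T⁻³] ≠ [1] — not dimensionless.

no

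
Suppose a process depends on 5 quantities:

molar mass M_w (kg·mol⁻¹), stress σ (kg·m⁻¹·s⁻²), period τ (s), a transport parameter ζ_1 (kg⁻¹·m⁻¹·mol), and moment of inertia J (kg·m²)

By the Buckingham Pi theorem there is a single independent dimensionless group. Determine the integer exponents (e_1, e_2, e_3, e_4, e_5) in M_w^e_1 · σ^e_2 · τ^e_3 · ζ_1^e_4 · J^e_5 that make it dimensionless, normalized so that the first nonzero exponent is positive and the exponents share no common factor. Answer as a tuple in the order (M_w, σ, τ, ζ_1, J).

M: e_1·(1) + e_2·(1) + e_3·(0) + e_4·(-1) + e_5·(1) = 0
L: e_1·(0) + e_2·(-1) + e_3·(0) + e_4·(-1) + e_5·(2) = 0
T: e_1·(0) + e_2·(-2) + e_3·(1) + e_4·(0) + e_5·(0) = 0
N: e_1·(-1) + e_2·(0) + e_3·(0) + e_4·(1) + e_5·(0) = 0
Solving this homogeneous linear system for the smallest-integer solution (first nonzero entry positive) gives (3, -1, -2, 3, 1).

(3, -1, -2, 3, 1)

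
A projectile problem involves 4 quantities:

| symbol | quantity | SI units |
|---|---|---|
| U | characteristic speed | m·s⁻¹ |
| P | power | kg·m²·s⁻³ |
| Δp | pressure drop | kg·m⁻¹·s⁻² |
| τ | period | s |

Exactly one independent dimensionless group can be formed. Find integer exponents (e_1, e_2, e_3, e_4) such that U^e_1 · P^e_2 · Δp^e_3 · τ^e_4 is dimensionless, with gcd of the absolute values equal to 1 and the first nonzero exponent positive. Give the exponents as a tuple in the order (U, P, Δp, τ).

(3, -1, 1, 2)

M: e_1·(0) + e_2·(1) + e_3·(1) + e_4·(0) = 0
L: e_1·(1) + e_2·(2) + e_3·(-1) + e_4·(0) = 0
T: e_1·(-1) + e_2·(-3) + e_3·(-2) + e_4·(1) = 0
Solving this homogeneous linear system for the smallest-integer solution (first nonzero entry positive) gives (3, -1, 1, 2).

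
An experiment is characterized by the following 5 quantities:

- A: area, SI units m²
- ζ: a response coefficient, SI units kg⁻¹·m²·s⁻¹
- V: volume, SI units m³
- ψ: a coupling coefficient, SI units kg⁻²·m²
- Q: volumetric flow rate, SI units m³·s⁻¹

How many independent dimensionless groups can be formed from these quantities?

2

There are 5 variables and 3 base dimensions (M, L, T).
The dimension matrix has rank 3.
Independent dimensionless groups: 5 − 3 = 2.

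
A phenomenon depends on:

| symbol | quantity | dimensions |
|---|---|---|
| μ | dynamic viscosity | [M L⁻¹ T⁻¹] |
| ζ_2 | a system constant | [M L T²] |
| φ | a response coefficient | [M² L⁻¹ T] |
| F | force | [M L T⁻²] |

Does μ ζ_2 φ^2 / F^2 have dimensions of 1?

no

Sum the exponent of each base dimension across the product:
  M: [μ]_M + [ζ_2]_M + 2·[φ]_M − 2·[F]_M = (1) + (1) + 2·(2) − 2·(1) = 4
  L: [μ]_L + [ζ_2]_L + 2·[φ]_L − 2·[F]_L = (-1) + (1) + 2·(-1) − 2·(1) = -4
  T: [μ]_T + [ζ_2]_T + 2·[φ]_T − 2·[F]_T = (-1) + (2) + 2·(1) − 2·(-2) = 7
Net dimensions [M⁴ L⁻⁴ T⁷] ≠ [1] — not dimensionless.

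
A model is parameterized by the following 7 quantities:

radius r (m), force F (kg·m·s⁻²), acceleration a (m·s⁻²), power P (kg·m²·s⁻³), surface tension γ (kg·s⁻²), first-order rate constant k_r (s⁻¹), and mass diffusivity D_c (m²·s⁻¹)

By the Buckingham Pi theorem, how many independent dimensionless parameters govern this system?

There are 7 variables and 3 base dimensions (M, L, T).
The dimension matrix has rank 3.
Independent dimensionless groups: 7 − 3 = 4.

4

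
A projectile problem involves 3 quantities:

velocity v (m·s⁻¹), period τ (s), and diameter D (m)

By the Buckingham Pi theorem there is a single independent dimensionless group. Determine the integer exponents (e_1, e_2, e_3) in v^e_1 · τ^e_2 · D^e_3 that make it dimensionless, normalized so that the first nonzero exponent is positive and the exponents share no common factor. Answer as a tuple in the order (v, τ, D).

(1, 1, -1)

L: e_1·(1) + e_2·(0) + e_3·(1) = 0
T: e_1·(-1) + e_2·(1) + e_3·(0) = 0
Solving this homogeneous linear system for the smallest-integer solution (first nonzero entry positive) gives (1, 1, -1).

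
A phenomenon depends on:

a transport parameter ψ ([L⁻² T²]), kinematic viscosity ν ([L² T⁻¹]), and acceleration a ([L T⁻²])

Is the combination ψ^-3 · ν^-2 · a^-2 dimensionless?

yes

Sum the exponent of each base dimension across the product:
  L: −3·[ψ]_L − 2·[ν]_L − 2·[a]_L = −3·(-2) − 2·(2) − 2·(1) = 0
  T: −3·[ψ]_T − 2·[ν]_T − 2·[a]_T = −3·(2) − 2·(-1) − 2·(-2) = 0
All base exponents vanish — dimensionless.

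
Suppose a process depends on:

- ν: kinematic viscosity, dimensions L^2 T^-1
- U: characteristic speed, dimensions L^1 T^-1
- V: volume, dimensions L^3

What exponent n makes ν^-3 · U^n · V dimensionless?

3

Balance the L exponent: (1)·n from U, plus −3·(2) + (3) = -3 from the rest, must sum to zero.
n − 3 = 0, so n = 3.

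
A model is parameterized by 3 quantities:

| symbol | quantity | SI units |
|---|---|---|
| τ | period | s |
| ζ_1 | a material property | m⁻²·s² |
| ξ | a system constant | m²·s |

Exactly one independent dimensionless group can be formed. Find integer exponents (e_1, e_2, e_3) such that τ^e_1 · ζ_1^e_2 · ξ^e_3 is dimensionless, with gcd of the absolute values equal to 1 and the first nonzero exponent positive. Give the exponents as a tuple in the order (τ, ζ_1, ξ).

L: e_1·(0) + e_2·(-2) + e_3·(2) = 0
T: e_1·(1) + e_2·(2) + e_3·(1) = 0
Solving this homogeneous linear system for the smallest-integer solution (first nonzero entry positive) gives (3, -1, -1).

(3, -1, -1)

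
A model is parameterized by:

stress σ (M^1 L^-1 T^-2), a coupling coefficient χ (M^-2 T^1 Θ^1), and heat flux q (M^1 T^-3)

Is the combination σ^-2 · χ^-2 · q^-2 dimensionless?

no

Sum the exponent of each base dimension across the product:
  M: −2·[σ]_M − 2·[χ]_M − 2·[q]_M = −2·(1) − 2·(-2) − 2·(1) = 0
  L: −2·[σ]_L − 2·[χ]_L − 2·[q]_L = −2·(-1) − 2·(0) − 2·(0) = 2
  T: −2·[σ]_T − 2·[χ]_T − 2·[q]_T = −2·(-2) − 2·(1) − 2·(-3) = 8
  Θ: −2·[σ]_Θ − 2·[χ]_Θ − 2·[q]_Θ = −2·(0) − 2·(1) − 2·(0) = -2
Net dimensions [L² T⁸ Θ⁻²] ≠ [1] — not dimensionless.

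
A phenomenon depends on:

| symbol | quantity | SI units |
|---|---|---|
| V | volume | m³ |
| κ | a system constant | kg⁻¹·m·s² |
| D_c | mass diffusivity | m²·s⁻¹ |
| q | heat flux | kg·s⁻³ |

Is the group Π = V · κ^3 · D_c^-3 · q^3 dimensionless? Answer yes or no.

Sum the exponent of each base dimension across the product:
  M: [V]_M + 3·[κ]_M − 3·[D_c]_M + 3·[q]_M = (0) + 3·(-1) − 3·(0) + 3·(1) = 0
  L: [V]_L + 3·[κ]_L − 3·[D_c]_L + 3·[q]_L = (3) + 3·(1) − 3·(2) + 3·(0) = 0
  T: [V]_T + 3·[κ]_T − 3·[D_c]_T + 3·[q]_T = (0) + 3·(2) − 3·(-1) + 3·(-3) = 0
All base exponents vanish — dimensionless.

yes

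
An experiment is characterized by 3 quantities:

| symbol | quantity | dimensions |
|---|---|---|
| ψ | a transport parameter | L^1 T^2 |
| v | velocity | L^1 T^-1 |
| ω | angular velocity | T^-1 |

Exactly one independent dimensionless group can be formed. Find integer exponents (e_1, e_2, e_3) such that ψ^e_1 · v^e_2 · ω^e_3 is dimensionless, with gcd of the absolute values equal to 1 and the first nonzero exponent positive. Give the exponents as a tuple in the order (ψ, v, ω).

(1, -1, 3)

L: e_1·(1) + e_2·(1) + e_3·(0) = 0
T: e_1·(2) + e_2·(-1) + e_3·(-1) = 0
Solving this homogeneous linear system for the smallest-integer solution (first nonzero entry positive) gives (1, -1, 3).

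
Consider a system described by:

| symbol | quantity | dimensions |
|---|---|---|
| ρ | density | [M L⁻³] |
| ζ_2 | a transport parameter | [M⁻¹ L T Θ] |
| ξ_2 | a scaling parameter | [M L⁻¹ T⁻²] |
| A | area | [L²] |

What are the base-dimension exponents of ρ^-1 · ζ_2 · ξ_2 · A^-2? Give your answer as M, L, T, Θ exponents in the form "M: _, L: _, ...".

M: -1, L: -1, T: -1, Θ: 1

Collect each base-dimension exponent across the product:
  M: −(1) + (-1) + (1) − 2·(0) = -1
  L: −(-3) + (1) + (-1) − 2·(2) = -1
  T: −(0) + (1) + (-2) − 2·(0) = -1
  Θ: −(0) + (1) + (0) − 2·(0) = 1
So the dimensions are [M⁻¹ L⁻¹ T⁻¹ Θ].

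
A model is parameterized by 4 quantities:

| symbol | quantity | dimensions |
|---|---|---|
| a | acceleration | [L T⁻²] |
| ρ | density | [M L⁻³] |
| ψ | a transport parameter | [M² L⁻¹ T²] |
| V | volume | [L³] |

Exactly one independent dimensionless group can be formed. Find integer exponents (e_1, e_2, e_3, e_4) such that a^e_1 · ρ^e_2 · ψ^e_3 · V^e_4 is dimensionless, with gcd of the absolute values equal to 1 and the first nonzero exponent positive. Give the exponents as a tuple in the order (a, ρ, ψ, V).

M: e_1·(0) + e_2·(1) + e_3·(2) + e_4·(0) = 0
L: e_1·(1) + e_2·(-3) + e_3·(-1) + e_4·(3) = 0
T: e_1·(-2) + e_2·(0) + e_3·(2) + e_4·(0) = 0
Solving this homogeneous linear system for the smallest-integer solution (first nonzero entry positive) gives (1, -2, 1, -2).

(1, -2, 1, -2)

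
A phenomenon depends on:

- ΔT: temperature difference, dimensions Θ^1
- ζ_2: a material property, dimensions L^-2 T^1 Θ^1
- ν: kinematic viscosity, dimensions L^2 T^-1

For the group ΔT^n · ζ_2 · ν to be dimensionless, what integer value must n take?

-1

Balance the Θ exponent: (1)·n from ΔT, plus (1) + (0) = 1 from the rest, must sum to zero.
n + 1 = 0, so n = -1.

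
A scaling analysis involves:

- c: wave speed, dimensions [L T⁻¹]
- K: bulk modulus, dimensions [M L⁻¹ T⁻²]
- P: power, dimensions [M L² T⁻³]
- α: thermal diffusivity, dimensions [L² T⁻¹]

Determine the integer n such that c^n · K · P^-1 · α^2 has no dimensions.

-1

Balance the L exponent: (1)·n from c, plus (-1) − (2) + 2·(2) = 1 from the rest, must sum to zero.
n + 1 = 0, so n = -1.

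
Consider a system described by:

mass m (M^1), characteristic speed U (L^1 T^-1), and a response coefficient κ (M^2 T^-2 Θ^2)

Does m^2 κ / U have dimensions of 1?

no

Sum the exponent of each base dimension across the product:
  M: 2·[m]_M − [U]_M + [κ]_M = 2·(1) − (0) + (2) = 4
  L: 2·[m]_L − [U]_L + [κ]_L = 2·(0) − (1) + (0) = -1
  T: 2·[m]_T − [U]_T + [κ]_T = 2·(0) − (-1) + (-2) = -1
  Θ: 2·[m]_Θ − [U]_Θ + [κ]_Θ = 2·(0) − (0) + (2) = 2
Net dimensions [M⁴ L⁻¹ T⁻¹ Θ²] ≠ [1] — not dimensionless.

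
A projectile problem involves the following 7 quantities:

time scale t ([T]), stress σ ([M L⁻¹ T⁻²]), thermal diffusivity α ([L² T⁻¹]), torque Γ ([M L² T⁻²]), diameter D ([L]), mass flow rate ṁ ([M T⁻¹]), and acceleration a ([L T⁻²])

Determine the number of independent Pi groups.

There are 7 variables and 3 base dimensions (M, L, T).
The dimension matrix has rank 3.
Independent dimensionless groups: 7 − 3 = 4.

4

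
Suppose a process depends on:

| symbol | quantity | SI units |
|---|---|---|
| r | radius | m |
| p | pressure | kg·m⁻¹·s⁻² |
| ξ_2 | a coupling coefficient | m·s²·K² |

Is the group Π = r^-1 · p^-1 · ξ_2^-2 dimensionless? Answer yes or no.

no

Sum the exponent of each base dimension across the product:
  M: −[r]_M − [p]_M − 2·[ξ_2]_M = −(0) − (1) − 2·(0) = -1
  L: −[r]_L − [p]_L − 2·[ξ_2]_L = −(1) − (-1) − 2·(1) = -2
  T: −[r]_T − [p]_T − 2·[ξ_2]_T = −(0) − (-2) − 2·(2) = -2
  Θ: −[r]_Θ − [p]_Θ − 2·[ξ_2]_Θ = −(0) − (0) − 2·(2) = -4
Net dimensions [M⁻¹ L⁻² T⁻² Θ⁻⁴] ≠ [1] — not dimensionless.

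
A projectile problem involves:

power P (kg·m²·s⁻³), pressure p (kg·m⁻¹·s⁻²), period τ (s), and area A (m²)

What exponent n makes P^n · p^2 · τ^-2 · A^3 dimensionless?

Balance the M exponent: (1)·n from P, plus 2·(1) − 2·(0) + 3·(0) = 2 from the rest, must sum to zero.
n + 2 = 0, so n = -2.

-2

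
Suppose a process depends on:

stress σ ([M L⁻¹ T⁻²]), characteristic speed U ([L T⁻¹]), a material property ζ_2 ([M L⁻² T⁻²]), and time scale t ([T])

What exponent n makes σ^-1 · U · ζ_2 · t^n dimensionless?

1

Balance the T exponent: (1)·n from t, plus −(-2) + (-1) + (-2) = -1 from the rest, must sum to zero.
n − 1 = 0, so n = 1.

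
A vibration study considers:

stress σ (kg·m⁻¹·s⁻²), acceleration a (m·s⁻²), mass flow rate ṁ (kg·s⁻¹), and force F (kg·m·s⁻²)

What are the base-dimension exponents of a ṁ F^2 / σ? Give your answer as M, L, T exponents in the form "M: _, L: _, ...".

M: 2, L: 4, T: -5

Collect each base-dimension exponent across the product:
  M: −(1) + (0) + (1) + 2·(1) = 2
  L: −(-1) + (1) + (0) + 2·(1) = 4
  T: −(-2) + (-2) + (-1) + 2·(-2) = -5
So the dimensions are [M² L⁴ T⁻⁵].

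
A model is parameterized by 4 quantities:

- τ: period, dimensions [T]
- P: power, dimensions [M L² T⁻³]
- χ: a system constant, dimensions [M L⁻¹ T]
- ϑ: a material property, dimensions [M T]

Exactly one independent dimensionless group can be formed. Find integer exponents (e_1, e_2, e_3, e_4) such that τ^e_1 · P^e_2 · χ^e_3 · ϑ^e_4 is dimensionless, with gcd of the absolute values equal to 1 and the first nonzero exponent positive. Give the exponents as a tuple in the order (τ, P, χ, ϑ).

(4, 1, 2, -3)

M: e_1·(0) + e_2·(1) + e_3·(1) + e_4·(1) = 0
L: e_1·(0) + e_2·(2) + e_3·(-1) + e_4·(0) = 0
T: e_1·(1) + e_2·(-3) + e_3·(1) + e_4·(1) = 0
Solving this homogeneous linear system for the smallest-integer solution (first nonzero entry positive) gives (4, 1, 2, -3).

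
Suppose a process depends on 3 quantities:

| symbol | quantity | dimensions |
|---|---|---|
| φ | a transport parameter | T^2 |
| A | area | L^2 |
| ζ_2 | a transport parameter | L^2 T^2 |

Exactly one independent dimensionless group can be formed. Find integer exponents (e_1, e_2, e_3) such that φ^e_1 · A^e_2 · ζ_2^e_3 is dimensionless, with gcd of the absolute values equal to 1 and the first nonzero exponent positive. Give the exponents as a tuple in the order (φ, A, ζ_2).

L: e_1·(0) + e_2·(2) + e_3·(2) = 0
T: e_1·(2) + e_2·(0) + e_3·(2) = 0
Solving this homogeneous linear system for the smallest-integer solution (first nonzero entry positive) gives (1, 1, -1).

(1, 1, -1)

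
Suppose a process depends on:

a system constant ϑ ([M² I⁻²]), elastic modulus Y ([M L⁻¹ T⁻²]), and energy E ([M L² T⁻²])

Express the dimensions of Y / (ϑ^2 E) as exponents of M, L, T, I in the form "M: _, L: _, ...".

M: -4, L: -3, T: 0, I: 4

Collect each base-dimension exponent across the product:
  M: −2·(2) + (1) − (1) = -4
  L: −2·(0) + (-1) − (2) = -3
  T: −2·(0) + (-2) − (-2) = 0
  I: −2·(-2) + (0) − (0) = 4
So the dimensions are [M⁻⁴ L⁻³ I⁴].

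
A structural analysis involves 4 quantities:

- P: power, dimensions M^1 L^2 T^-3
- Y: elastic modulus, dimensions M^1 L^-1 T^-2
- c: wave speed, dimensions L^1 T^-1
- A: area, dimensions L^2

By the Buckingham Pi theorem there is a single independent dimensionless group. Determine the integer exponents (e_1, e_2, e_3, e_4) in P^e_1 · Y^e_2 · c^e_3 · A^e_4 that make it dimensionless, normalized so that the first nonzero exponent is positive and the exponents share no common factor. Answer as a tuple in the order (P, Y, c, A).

M: e_1·(1) + e_2·(1) + e_3·(0) + e_4·(0) = 0
L: e_1·(2) + e_2·(-1) + e_3·(1) + e_4·(2) = 0
T: e_1·(-3) + e_2·(-2) + e_3·(-1) + e_4·(0) = 0
Solving this homogeneous linear system for the smallest-integer solution (first nonzero entry positive) gives (1, -1, -1, -1).

(1, -1, -1, -1)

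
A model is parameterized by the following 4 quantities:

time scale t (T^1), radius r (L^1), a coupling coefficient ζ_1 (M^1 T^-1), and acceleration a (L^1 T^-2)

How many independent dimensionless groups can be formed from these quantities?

1

There are 4 variables and 3 base dimensions (M, L, T).
The dimension matrix has rank 3.
Independent dimensionless groups: 4 − 3 = 1.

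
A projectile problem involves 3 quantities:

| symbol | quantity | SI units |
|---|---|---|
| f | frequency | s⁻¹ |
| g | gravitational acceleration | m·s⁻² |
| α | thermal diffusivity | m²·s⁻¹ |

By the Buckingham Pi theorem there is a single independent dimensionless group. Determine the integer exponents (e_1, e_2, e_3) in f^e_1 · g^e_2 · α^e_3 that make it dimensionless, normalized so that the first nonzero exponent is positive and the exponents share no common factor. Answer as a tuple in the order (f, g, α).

L: e_1·(0) + e_2·(1) + e_3·(2) = 0
T: e_1·(-1) + e_2·(-2) + e_3·(-1) = 0
Solving this homogeneous linear system for the smallest-integer solution (first nonzero entry positive) gives (3, -2, 1).

(3, -2, 1)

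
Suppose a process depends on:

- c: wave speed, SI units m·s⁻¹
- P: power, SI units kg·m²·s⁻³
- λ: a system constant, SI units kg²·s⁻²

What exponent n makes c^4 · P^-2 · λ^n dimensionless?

1

Balance the M exponent: (2)·n from λ, plus 4·(0) − 2·(1) = -2 from the rest, must sum to zero.
2n − 2 = 0, so n = 1.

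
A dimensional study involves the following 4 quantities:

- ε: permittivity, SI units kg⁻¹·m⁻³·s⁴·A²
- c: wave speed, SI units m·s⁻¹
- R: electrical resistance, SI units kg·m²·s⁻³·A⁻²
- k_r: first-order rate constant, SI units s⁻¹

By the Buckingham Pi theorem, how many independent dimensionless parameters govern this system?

1

There are 4 variables and 4 base dimensions (M, L, T, I).
The dimension matrix has rank 3 (less than 4: the dimension vectors are linearly dependent).
Independent dimensionless groups: 4 − 3 = 1.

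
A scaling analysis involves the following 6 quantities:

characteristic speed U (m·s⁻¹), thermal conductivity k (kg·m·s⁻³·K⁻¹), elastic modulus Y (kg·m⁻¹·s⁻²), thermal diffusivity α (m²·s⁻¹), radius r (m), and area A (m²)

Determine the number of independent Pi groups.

2

There are 6 variables and 4 base dimensions (M, L, T, Θ).
The dimension matrix has rank 4.
Independent dimensionless groups: 6 − 4 = 2.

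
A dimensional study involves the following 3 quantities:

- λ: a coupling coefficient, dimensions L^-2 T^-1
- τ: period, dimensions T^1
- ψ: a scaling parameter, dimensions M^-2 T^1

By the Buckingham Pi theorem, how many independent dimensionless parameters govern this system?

There are 3 variables and 3 base dimensions (M, L, T).
The dimension matrix has rank 3.
Independent dimensionless groups: 3 − 3 = 0.

0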